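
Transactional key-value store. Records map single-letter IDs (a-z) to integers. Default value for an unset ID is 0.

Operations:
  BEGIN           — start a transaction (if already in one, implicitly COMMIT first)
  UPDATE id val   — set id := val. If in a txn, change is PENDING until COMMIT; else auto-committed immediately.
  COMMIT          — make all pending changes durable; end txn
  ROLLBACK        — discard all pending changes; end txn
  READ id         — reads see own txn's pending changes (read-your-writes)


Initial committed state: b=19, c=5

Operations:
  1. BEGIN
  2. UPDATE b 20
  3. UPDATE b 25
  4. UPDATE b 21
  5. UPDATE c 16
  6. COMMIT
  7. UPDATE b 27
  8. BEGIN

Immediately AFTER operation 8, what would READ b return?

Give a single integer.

Answer: 27

Derivation:
Initial committed: {b=19, c=5}
Op 1: BEGIN: in_txn=True, pending={}
Op 2: UPDATE b=20 (pending; pending now {b=20})
Op 3: UPDATE b=25 (pending; pending now {b=25})
Op 4: UPDATE b=21 (pending; pending now {b=21})
Op 5: UPDATE c=16 (pending; pending now {b=21, c=16})
Op 6: COMMIT: merged ['b', 'c'] into committed; committed now {b=21, c=16}
Op 7: UPDATE b=27 (auto-commit; committed b=27)
Op 8: BEGIN: in_txn=True, pending={}
After op 8: visible(b) = 27 (pending={}, committed={b=27, c=16})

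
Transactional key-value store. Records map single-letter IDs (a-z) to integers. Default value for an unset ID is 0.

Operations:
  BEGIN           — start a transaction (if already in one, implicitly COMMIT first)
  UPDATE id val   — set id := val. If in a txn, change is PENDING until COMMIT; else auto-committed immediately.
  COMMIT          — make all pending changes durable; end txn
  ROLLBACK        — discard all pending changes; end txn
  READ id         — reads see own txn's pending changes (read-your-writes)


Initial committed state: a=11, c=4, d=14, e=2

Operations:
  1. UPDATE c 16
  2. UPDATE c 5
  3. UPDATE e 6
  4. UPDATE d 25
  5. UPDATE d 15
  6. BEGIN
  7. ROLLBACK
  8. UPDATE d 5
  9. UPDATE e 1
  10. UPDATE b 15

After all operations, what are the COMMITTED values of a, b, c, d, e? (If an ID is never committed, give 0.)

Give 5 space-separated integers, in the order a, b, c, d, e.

Answer: 11 15 5 5 1

Derivation:
Initial committed: {a=11, c=4, d=14, e=2}
Op 1: UPDATE c=16 (auto-commit; committed c=16)
Op 2: UPDATE c=5 (auto-commit; committed c=5)
Op 3: UPDATE e=6 (auto-commit; committed e=6)
Op 4: UPDATE d=25 (auto-commit; committed d=25)
Op 5: UPDATE d=15 (auto-commit; committed d=15)
Op 6: BEGIN: in_txn=True, pending={}
Op 7: ROLLBACK: discarded pending []; in_txn=False
Op 8: UPDATE d=5 (auto-commit; committed d=5)
Op 9: UPDATE e=1 (auto-commit; committed e=1)
Op 10: UPDATE b=15 (auto-commit; committed b=15)
Final committed: {a=11, b=15, c=5, d=5, e=1}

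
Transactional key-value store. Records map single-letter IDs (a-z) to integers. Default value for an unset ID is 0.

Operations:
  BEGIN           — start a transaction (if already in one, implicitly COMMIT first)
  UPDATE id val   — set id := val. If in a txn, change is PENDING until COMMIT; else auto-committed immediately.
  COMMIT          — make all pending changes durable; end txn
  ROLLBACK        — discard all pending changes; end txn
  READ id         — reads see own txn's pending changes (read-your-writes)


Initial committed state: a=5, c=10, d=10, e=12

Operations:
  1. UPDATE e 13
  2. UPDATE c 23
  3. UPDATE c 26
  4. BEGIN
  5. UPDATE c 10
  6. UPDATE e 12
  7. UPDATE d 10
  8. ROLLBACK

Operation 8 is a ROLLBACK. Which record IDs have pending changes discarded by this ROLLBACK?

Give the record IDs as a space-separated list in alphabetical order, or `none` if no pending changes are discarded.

Answer: c d e

Derivation:
Initial committed: {a=5, c=10, d=10, e=12}
Op 1: UPDATE e=13 (auto-commit; committed e=13)
Op 2: UPDATE c=23 (auto-commit; committed c=23)
Op 3: UPDATE c=26 (auto-commit; committed c=26)
Op 4: BEGIN: in_txn=True, pending={}
Op 5: UPDATE c=10 (pending; pending now {c=10})
Op 6: UPDATE e=12 (pending; pending now {c=10, e=12})
Op 7: UPDATE d=10 (pending; pending now {c=10, d=10, e=12})
Op 8: ROLLBACK: discarded pending ['c', 'd', 'e']; in_txn=False
ROLLBACK at op 8 discards: ['c', 'd', 'e']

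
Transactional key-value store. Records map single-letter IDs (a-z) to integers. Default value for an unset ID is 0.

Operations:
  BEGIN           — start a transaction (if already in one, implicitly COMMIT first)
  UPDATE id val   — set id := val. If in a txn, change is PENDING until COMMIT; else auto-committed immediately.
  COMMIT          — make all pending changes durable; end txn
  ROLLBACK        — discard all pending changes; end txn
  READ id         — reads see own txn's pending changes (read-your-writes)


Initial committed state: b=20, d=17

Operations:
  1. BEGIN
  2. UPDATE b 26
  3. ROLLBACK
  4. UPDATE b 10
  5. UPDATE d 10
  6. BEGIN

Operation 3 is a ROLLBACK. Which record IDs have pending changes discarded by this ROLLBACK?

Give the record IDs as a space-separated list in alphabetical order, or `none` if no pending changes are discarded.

Initial committed: {b=20, d=17}
Op 1: BEGIN: in_txn=True, pending={}
Op 2: UPDATE b=26 (pending; pending now {b=26})
Op 3: ROLLBACK: discarded pending ['b']; in_txn=False
Op 4: UPDATE b=10 (auto-commit; committed b=10)
Op 5: UPDATE d=10 (auto-commit; committed d=10)
Op 6: BEGIN: in_txn=True, pending={}
ROLLBACK at op 3 discards: ['b']

Answer: b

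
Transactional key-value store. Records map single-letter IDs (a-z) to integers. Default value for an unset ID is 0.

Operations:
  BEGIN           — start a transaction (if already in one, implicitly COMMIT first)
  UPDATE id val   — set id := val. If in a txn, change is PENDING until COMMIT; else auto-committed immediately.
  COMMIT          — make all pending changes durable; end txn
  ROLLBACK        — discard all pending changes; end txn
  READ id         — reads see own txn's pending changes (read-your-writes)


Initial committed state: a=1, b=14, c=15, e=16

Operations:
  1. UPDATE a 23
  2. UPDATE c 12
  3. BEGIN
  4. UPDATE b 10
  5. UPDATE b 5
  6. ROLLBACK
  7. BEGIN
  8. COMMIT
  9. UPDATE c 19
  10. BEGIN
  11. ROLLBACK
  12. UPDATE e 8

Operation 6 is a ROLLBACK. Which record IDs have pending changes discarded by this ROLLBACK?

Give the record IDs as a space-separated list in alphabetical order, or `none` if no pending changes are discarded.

Answer: b

Derivation:
Initial committed: {a=1, b=14, c=15, e=16}
Op 1: UPDATE a=23 (auto-commit; committed a=23)
Op 2: UPDATE c=12 (auto-commit; committed c=12)
Op 3: BEGIN: in_txn=True, pending={}
Op 4: UPDATE b=10 (pending; pending now {b=10})
Op 5: UPDATE b=5 (pending; pending now {b=5})
Op 6: ROLLBACK: discarded pending ['b']; in_txn=False
Op 7: BEGIN: in_txn=True, pending={}
Op 8: COMMIT: merged [] into committed; committed now {a=23, b=14, c=12, e=16}
Op 9: UPDATE c=19 (auto-commit; committed c=19)
Op 10: BEGIN: in_txn=True, pending={}
Op 11: ROLLBACK: discarded pending []; in_txn=False
Op 12: UPDATE e=8 (auto-commit; committed e=8)
ROLLBACK at op 6 discards: ['b']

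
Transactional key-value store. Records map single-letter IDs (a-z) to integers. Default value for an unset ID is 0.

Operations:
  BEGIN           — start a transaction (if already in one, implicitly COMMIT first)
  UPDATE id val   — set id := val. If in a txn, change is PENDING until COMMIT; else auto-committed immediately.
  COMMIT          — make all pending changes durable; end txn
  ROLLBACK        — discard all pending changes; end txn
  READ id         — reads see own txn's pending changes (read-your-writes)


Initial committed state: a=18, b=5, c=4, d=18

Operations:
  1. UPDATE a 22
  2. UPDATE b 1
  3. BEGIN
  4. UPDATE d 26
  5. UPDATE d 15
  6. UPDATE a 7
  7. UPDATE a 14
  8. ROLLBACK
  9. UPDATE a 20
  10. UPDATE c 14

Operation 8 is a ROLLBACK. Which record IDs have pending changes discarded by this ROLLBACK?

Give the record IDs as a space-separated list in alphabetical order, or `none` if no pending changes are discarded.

Answer: a d

Derivation:
Initial committed: {a=18, b=5, c=4, d=18}
Op 1: UPDATE a=22 (auto-commit; committed a=22)
Op 2: UPDATE b=1 (auto-commit; committed b=1)
Op 3: BEGIN: in_txn=True, pending={}
Op 4: UPDATE d=26 (pending; pending now {d=26})
Op 5: UPDATE d=15 (pending; pending now {d=15})
Op 6: UPDATE a=7 (pending; pending now {a=7, d=15})
Op 7: UPDATE a=14 (pending; pending now {a=14, d=15})
Op 8: ROLLBACK: discarded pending ['a', 'd']; in_txn=False
Op 9: UPDATE a=20 (auto-commit; committed a=20)
Op 10: UPDATE c=14 (auto-commit; committed c=14)
ROLLBACK at op 8 discards: ['a', 'd']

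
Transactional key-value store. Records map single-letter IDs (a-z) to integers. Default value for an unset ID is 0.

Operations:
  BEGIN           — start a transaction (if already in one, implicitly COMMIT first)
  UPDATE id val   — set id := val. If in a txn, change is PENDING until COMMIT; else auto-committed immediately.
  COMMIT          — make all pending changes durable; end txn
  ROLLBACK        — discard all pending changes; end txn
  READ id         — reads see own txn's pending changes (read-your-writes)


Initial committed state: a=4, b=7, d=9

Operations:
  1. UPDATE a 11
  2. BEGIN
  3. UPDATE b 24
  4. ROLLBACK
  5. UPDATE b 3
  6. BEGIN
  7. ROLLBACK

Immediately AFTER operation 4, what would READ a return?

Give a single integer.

Answer: 11

Derivation:
Initial committed: {a=4, b=7, d=9}
Op 1: UPDATE a=11 (auto-commit; committed a=11)
Op 2: BEGIN: in_txn=True, pending={}
Op 3: UPDATE b=24 (pending; pending now {b=24})
Op 4: ROLLBACK: discarded pending ['b']; in_txn=False
After op 4: visible(a) = 11 (pending={}, committed={a=11, b=7, d=9})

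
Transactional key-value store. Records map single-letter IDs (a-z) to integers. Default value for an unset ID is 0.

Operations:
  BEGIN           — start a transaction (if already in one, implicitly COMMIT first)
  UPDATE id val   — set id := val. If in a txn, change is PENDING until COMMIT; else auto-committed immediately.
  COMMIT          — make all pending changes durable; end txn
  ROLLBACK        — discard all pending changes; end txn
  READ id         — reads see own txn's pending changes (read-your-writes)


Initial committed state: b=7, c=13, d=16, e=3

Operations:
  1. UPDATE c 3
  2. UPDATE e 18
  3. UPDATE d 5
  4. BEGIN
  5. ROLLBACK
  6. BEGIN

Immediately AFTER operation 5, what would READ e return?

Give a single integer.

Initial committed: {b=7, c=13, d=16, e=3}
Op 1: UPDATE c=3 (auto-commit; committed c=3)
Op 2: UPDATE e=18 (auto-commit; committed e=18)
Op 3: UPDATE d=5 (auto-commit; committed d=5)
Op 4: BEGIN: in_txn=True, pending={}
Op 5: ROLLBACK: discarded pending []; in_txn=False
After op 5: visible(e) = 18 (pending={}, committed={b=7, c=3, d=5, e=18})

Answer: 18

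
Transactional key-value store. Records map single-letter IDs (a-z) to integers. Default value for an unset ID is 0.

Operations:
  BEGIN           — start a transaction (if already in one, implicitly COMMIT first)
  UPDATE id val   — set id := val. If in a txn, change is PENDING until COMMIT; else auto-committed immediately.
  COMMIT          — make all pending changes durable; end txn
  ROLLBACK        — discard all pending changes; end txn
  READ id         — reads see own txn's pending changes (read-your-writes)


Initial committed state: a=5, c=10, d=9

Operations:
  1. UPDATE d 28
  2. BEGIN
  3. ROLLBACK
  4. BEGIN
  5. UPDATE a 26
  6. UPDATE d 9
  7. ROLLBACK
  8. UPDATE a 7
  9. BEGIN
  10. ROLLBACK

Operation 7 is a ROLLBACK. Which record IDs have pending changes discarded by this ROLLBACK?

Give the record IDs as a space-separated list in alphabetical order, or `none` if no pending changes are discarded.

Initial committed: {a=5, c=10, d=9}
Op 1: UPDATE d=28 (auto-commit; committed d=28)
Op 2: BEGIN: in_txn=True, pending={}
Op 3: ROLLBACK: discarded pending []; in_txn=False
Op 4: BEGIN: in_txn=True, pending={}
Op 5: UPDATE a=26 (pending; pending now {a=26})
Op 6: UPDATE d=9 (pending; pending now {a=26, d=9})
Op 7: ROLLBACK: discarded pending ['a', 'd']; in_txn=False
Op 8: UPDATE a=7 (auto-commit; committed a=7)
Op 9: BEGIN: in_txn=True, pending={}
Op 10: ROLLBACK: discarded pending []; in_txn=False
ROLLBACK at op 7 discards: ['a', 'd']

Answer: a d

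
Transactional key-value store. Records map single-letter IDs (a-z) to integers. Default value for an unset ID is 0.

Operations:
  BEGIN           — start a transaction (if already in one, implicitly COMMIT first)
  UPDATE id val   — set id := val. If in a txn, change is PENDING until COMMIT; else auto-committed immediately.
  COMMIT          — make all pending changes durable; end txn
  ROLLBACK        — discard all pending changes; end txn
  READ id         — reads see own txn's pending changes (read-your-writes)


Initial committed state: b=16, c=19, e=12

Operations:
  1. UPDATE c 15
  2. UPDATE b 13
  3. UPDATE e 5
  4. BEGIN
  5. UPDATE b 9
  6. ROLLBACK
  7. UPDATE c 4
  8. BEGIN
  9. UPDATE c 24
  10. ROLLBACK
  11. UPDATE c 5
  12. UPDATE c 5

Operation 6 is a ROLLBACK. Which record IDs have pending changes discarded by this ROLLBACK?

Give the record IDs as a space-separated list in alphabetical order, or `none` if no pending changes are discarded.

Answer: b

Derivation:
Initial committed: {b=16, c=19, e=12}
Op 1: UPDATE c=15 (auto-commit; committed c=15)
Op 2: UPDATE b=13 (auto-commit; committed b=13)
Op 3: UPDATE e=5 (auto-commit; committed e=5)
Op 4: BEGIN: in_txn=True, pending={}
Op 5: UPDATE b=9 (pending; pending now {b=9})
Op 6: ROLLBACK: discarded pending ['b']; in_txn=False
Op 7: UPDATE c=4 (auto-commit; committed c=4)
Op 8: BEGIN: in_txn=True, pending={}
Op 9: UPDATE c=24 (pending; pending now {c=24})
Op 10: ROLLBACK: discarded pending ['c']; in_txn=False
Op 11: UPDATE c=5 (auto-commit; committed c=5)
Op 12: UPDATE c=5 (auto-commit; committed c=5)
ROLLBACK at op 6 discards: ['b']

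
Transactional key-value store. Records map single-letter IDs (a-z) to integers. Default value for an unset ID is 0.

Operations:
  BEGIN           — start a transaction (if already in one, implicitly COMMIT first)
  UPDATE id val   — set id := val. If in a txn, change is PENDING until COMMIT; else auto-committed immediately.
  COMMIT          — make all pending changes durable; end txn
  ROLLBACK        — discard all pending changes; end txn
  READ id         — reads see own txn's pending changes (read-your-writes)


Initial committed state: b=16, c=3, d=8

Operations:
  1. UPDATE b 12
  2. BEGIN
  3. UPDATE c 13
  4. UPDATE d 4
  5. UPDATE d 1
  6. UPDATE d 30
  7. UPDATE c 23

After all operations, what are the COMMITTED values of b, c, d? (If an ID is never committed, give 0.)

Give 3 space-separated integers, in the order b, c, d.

Initial committed: {b=16, c=3, d=8}
Op 1: UPDATE b=12 (auto-commit; committed b=12)
Op 2: BEGIN: in_txn=True, pending={}
Op 3: UPDATE c=13 (pending; pending now {c=13})
Op 4: UPDATE d=4 (pending; pending now {c=13, d=4})
Op 5: UPDATE d=1 (pending; pending now {c=13, d=1})
Op 6: UPDATE d=30 (pending; pending now {c=13, d=30})
Op 7: UPDATE c=23 (pending; pending now {c=23, d=30})
Final committed: {b=12, c=3, d=8}

Answer: 12 3 8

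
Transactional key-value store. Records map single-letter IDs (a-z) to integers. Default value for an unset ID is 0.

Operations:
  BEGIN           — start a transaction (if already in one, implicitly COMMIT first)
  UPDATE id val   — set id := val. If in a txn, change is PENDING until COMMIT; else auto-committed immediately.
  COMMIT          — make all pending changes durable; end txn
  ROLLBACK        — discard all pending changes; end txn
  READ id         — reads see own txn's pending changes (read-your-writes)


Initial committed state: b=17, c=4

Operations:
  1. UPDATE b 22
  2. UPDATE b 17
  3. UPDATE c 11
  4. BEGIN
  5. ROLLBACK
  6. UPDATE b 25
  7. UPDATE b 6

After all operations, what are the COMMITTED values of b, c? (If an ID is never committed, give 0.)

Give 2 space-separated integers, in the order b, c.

Initial committed: {b=17, c=4}
Op 1: UPDATE b=22 (auto-commit; committed b=22)
Op 2: UPDATE b=17 (auto-commit; committed b=17)
Op 3: UPDATE c=11 (auto-commit; committed c=11)
Op 4: BEGIN: in_txn=True, pending={}
Op 5: ROLLBACK: discarded pending []; in_txn=False
Op 6: UPDATE b=25 (auto-commit; committed b=25)
Op 7: UPDATE b=6 (auto-commit; committed b=6)
Final committed: {b=6, c=11}

Answer: 6 11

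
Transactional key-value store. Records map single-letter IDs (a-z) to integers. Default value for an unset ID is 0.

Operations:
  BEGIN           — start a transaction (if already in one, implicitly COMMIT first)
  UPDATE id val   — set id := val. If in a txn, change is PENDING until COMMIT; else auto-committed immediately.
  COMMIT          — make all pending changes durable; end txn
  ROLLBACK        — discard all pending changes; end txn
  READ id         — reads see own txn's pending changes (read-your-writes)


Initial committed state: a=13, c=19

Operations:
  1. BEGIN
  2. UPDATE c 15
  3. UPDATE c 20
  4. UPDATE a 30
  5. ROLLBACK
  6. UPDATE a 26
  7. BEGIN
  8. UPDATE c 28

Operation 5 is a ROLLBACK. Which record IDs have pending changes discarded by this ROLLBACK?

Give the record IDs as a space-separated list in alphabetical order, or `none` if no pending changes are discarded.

Initial committed: {a=13, c=19}
Op 1: BEGIN: in_txn=True, pending={}
Op 2: UPDATE c=15 (pending; pending now {c=15})
Op 3: UPDATE c=20 (pending; pending now {c=20})
Op 4: UPDATE a=30 (pending; pending now {a=30, c=20})
Op 5: ROLLBACK: discarded pending ['a', 'c']; in_txn=False
Op 6: UPDATE a=26 (auto-commit; committed a=26)
Op 7: BEGIN: in_txn=True, pending={}
Op 8: UPDATE c=28 (pending; pending now {c=28})
ROLLBACK at op 5 discards: ['a', 'c']

Answer: a c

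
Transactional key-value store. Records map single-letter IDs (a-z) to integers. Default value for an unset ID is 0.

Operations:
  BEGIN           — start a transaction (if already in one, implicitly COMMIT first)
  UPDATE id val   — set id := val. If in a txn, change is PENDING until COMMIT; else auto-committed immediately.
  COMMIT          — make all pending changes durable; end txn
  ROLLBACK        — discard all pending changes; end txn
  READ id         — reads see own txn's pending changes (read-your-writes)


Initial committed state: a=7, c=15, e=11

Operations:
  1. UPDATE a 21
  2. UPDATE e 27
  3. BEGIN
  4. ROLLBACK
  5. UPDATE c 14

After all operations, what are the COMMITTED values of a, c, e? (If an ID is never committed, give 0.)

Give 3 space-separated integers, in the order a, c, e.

Initial committed: {a=7, c=15, e=11}
Op 1: UPDATE a=21 (auto-commit; committed a=21)
Op 2: UPDATE e=27 (auto-commit; committed e=27)
Op 3: BEGIN: in_txn=True, pending={}
Op 4: ROLLBACK: discarded pending []; in_txn=False
Op 5: UPDATE c=14 (auto-commit; committed c=14)
Final committed: {a=21, c=14, e=27}

Answer: 21 14 27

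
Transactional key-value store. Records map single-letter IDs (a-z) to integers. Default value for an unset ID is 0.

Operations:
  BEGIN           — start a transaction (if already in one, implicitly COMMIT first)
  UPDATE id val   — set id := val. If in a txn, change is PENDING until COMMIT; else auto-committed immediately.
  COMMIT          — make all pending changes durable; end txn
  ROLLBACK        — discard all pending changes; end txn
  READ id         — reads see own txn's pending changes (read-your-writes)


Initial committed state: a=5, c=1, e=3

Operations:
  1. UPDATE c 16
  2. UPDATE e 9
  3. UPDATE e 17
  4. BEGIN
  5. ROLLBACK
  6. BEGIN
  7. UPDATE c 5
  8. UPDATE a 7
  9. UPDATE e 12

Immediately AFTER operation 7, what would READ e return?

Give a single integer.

Initial committed: {a=5, c=1, e=3}
Op 1: UPDATE c=16 (auto-commit; committed c=16)
Op 2: UPDATE e=9 (auto-commit; committed e=9)
Op 3: UPDATE e=17 (auto-commit; committed e=17)
Op 4: BEGIN: in_txn=True, pending={}
Op 5: ROLLBACK: discarded pending []; in_txn=False
Op 6: BEGIN: in_txn=True, pending={}
Op 7: UPDATE c=5 (pending; pending now {c=5})
After op 7: visible(e) = 17 (pending={c=5}, committed={a=5, c=16, e=17})

Answer: 17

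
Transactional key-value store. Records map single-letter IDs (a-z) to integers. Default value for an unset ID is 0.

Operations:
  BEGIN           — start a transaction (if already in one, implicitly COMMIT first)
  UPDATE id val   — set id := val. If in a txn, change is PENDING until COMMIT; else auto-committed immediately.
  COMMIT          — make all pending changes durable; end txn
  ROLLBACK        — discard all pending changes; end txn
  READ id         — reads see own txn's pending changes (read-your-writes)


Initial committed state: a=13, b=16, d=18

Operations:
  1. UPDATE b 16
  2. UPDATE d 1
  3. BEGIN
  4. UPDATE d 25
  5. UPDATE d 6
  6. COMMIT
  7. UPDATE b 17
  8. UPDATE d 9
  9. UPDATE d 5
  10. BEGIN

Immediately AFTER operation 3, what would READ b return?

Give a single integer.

Answer: 16

Derivation:
Initial committed: {a=13, b=16, d=18}
Op 1: UPDATE b=16 (auto-commit; committed b=16)
Op 2: UPDATE d=1 (auto-commit; committed d=1)
Op 3: BEGIN: in_txn=True, pending={}
After op 3: visible(b) = 16 (pending={}, committed={a=13, b=16, d=1})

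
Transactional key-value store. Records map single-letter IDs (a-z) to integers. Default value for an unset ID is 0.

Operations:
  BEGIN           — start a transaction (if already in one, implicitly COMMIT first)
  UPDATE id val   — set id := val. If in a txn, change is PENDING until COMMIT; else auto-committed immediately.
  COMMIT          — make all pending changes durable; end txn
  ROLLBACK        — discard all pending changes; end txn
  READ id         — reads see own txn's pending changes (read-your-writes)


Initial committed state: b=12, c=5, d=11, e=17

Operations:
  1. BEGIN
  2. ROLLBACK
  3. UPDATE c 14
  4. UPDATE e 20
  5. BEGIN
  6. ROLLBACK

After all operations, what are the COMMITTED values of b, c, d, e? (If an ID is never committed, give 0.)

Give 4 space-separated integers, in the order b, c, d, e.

Initial committed: {b=12, c=5, d=11, e=17}
Op 1: BEGIN: in_txn=True, pending={}
Op 2: ROLLBACK: discarded pending []; in_txn=False
Op 3: UPDATE c=14 (auto-commit; committed c=14)
Op 4: UPDATE e=20 (auto-commit; committed e=20)
Op 5: BEGIN: in_txn=True, pending={}
Op 6: ROLLBACK: discarded pending []; in_txn=False
Final committed: {b=12, c=14, d=11, e=20}

Answer: 12 14 11 20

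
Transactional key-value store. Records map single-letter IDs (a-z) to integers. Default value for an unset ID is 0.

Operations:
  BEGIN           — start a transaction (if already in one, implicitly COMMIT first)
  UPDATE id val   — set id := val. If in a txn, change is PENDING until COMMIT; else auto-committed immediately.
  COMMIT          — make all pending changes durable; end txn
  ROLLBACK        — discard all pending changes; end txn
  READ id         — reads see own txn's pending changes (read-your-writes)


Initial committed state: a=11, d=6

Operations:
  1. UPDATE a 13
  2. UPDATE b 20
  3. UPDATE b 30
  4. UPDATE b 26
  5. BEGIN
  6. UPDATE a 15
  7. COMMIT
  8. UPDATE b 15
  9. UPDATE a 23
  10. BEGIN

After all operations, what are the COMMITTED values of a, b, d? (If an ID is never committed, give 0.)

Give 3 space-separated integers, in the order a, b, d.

Answer: 23 15 6

Derivation:
Initial committed: {a=11, d=6}
Op 1: UPDATE a=13 (auto-commit; committed a=13)
Op 2: UPDATE b=20 (auto-commit; committed b=20)
Op 3: UPDATE b=30 (auto-commit; committed b=30)
Op 4: UPDATE b=26 (auto-commit; committed b=26)
Op 5: BEGIN: in_txn=True, pending={}
Op 6: UPDATE a=15 (pending; pending now {a=15})
Op 7: COMMIT: merged ['a'] into committed; committed now {a=15, b=26, d=6}
Op 8: UPDATE b=15 (auto-commit; committed b=15)
Op 9: UPDATE a=23 (auto-commit; committed a=23)
Op 10: BEGIN: in_txn=True, pending={}
Final committed: {a=23, b=15, d=6}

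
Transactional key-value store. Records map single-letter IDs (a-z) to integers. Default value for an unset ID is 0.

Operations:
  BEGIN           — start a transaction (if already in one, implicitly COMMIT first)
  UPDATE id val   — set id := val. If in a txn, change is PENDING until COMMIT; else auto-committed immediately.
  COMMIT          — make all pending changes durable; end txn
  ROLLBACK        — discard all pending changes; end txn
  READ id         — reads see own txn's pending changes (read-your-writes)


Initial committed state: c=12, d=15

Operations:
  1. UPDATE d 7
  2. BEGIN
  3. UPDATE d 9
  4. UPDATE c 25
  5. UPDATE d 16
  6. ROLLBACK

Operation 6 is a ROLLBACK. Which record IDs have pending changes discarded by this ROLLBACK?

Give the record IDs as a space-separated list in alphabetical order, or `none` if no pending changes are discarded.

Initial committed: {c=12, d=15}
Op 1: UPDATE d=7 (auto-commit; committed d=7)
Op 2: BEGIN: in_txn=True, pending={}
Op 3: UPDATE d=9 (pending; pending now {d=9})
Op 4: UPDATE c=25 (pending; pending now {c=25, d=9})
Op 5: UPDATE d=16 (pending; pending now {c=25, d=16})
Op 6: ROLLBACK: discarded pending ['c', 'd']; in_txn=False
ROLLBACK at op 6 discards: ['c', 'd']

Answer: c d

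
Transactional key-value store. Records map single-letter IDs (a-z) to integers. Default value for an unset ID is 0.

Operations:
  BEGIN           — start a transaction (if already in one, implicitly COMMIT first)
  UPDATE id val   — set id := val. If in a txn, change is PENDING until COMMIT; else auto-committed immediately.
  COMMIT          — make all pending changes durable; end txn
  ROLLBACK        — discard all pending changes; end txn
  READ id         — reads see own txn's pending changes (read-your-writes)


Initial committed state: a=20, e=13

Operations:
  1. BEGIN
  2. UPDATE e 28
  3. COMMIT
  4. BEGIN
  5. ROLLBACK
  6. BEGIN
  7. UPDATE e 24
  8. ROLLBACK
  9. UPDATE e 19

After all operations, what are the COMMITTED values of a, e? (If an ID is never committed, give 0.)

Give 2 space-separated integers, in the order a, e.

Initial committed: {a=20, e=13}
Op 1: BEGIN: in_txn=True, pending={}
Op 2: UPDATE e=28 (pending; pending now {e=28})
Op 3: COMMIT: merged ['e'] into committed; committed now {a=20, e=28}
Op 4: BEGIN: in_txn=True, pending={}
Op 5: ROLLBACK: discarded pending []; in_txn=False
Op 6: BEGIN: in_txn=True, pending={}
Op 7: UPDATE e=24 (pending; pending now {e=24})
Op 8: ROLLBACK: discarded pending ['e']; in_txn=False
Op 9: UPDATE e=19 (auto-commit; committed e=19)
Final committed: {a=20, e=19}

Answer: 20 19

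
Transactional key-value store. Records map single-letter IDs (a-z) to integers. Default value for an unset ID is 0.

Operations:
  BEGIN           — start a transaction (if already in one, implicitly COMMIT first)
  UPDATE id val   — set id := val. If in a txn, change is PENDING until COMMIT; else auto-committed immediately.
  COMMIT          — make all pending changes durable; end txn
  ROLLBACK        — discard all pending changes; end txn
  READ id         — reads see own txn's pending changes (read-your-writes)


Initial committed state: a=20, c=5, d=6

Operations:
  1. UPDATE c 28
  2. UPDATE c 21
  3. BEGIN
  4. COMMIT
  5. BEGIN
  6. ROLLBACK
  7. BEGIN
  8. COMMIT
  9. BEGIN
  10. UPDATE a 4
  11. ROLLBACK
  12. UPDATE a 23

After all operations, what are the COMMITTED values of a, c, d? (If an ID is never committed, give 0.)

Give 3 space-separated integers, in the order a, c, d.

Initial committed: {a=20, c=5, d=6}
Op 1: UPDATE c=28 (auto-commit; committed c=28)
Op 2: UPDATE c=21 (auto-commit; committed c=21)
Op 3: BEGIN: in_txn=True, pending={}
Op 4: COMMIT: merged [] into committed; committed now {a=20, c=21, d=6}
Op 5: BEGIN: in_txn=True, pending={}
Op 6: ROLLBACK: discarded pending []; in_txn=False
Op 7: BEGIN: in_txn=True, pending={}
Op 8: COMMIT: merged [] into committed; committed now {a=20, c=21, d=6}
Op 9: BEGIN: in_txn=True, pending={}
Op 10: UPDATE a=4 (pending; pending now {a=4})
Op 11: ROLLBACK: discarded pending ['a']; in_txn=False
Op 12: UPDATE a=23 (auto-commit; committed a=23)
Final committed: {a=23, c=21, d=6}

Answer: 23 21 6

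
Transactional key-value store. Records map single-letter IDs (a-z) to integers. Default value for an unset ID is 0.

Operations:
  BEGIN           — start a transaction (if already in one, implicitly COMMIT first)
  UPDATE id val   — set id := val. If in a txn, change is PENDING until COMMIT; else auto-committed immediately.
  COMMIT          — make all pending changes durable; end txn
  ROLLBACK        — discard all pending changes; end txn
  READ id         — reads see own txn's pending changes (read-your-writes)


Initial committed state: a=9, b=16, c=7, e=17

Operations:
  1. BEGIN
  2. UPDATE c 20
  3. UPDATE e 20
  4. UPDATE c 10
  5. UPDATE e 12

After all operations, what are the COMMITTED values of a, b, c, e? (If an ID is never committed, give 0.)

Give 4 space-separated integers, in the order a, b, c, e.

Initial committed: {a=9, b=16, c=7, e=17}
Op 1: BEGIN: in_txn=True, pending={}
Op 2: UPDATE c=20 (pending; pending now {c=20})
Op 3: UPDATE e=20 (pending; pending now {c=20, e=20})
Op 4: UPDATE c=10 (pending; pending now {c=10, e=20})
Op 5: UPDATE e=12 (pending; pending now {c=10, e=12})
Final committed: {a=9, b=16, c=7, e=17}

Answer: 9 16 7 17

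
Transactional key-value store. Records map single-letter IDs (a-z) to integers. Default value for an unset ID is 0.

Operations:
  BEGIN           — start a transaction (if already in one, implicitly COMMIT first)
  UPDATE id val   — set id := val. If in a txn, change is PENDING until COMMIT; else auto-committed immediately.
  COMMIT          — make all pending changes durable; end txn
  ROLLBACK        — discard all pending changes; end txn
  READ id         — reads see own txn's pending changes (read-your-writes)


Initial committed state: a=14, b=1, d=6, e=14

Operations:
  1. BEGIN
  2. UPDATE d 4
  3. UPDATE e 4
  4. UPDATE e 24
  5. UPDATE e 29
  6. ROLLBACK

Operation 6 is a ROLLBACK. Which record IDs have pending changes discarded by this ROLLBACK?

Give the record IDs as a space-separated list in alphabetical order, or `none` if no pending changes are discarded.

Initial committed: {a=14, b=1, d=6, e=14}
Op 1: BEGIN: in_txn=True, pending={}
Op 2: UPDATE d=4 (pending; pending now {d=4})
Op 3: UPDATE e=4 (pending; pending now {d=4, e=4})
Op 4: UPDATE e=24 (pending; pending now {d=4, e=24})
Op 5: UPDATE e=29 (pending; pending now {d=4, e=29})
Op 6: ROLLBACK: discarded pending ['d', 'e']; in_txn=False
ROLLBACK at op 6 discards: ['d', 'e']

Answer: d e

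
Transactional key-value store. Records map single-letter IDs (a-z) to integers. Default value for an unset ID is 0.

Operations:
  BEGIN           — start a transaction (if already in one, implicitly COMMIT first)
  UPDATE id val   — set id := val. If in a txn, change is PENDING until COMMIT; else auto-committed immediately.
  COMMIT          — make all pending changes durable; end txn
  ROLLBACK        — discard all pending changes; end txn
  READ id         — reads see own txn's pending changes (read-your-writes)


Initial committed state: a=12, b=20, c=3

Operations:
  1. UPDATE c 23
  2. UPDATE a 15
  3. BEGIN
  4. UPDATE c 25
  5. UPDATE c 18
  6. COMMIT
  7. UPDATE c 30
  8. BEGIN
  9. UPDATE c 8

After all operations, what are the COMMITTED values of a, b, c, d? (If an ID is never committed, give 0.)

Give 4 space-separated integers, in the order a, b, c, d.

Answer: 15 20 30 0

Derivation:
Initial committed: {a=12, b=20, c=3}
Op 1: UPDATE c=23 (auto-commit; committed c=23)
Op 2: UPDATE a=15 (auto-commit; committed a=15)
Op 3: BEGIN: in_txn=True, pending={}
Op 4: UPDATE c=25 (pending; pending now {c=25})
Op 5: UPDATE c=18 (pending; pending now {c=18})
Op 6: COMMIT: merged ['c'] into committed; committed now {a=15, b=20, c=18}
Op 7: UPDATE c=30 (auto-commit; committed c=30)
Op 8: BEGIN: in_txn=True, pending={}
Op 9: UPDATE c=8 (pending; pending now {c=8})
Final committed: {a=15, b=20, c=30}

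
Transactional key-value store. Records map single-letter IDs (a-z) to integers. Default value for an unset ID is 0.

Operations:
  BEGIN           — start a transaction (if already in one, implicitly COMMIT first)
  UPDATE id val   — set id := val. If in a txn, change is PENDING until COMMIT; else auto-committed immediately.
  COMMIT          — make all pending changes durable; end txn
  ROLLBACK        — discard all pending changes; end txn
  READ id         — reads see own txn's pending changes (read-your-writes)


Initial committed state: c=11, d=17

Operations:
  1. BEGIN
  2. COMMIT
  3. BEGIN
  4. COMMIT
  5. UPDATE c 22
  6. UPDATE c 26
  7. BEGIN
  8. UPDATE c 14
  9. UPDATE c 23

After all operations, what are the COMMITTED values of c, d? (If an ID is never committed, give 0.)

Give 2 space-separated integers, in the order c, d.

Answer: 26 17

Derivation:
Initial committed: {c=11, d=17}
Op 1: BEGIN: in_txn=True, pending={}
Op 2: COMMIT: merged [] into committed; committed now {c=11, d=17}
Op 3: BEGIN: in_txn=True, pending={}
Op 4: COMMIT: merged [] into committed; committed now {c=11, d=17}
Op 5: UPDATE c=22 (auto-commit; committed c=22)
Op 6: UPDATE c=26 (auto-commit; committed c=26)
Op 7: BEGIN: in_txn=True, pending={}
Op 8: UPDATE c=14 (pending; pending now {c=14})
Op 9: UPDATE c=23 (pending; pending now {c=23})
Final committed: {c=26, d=17}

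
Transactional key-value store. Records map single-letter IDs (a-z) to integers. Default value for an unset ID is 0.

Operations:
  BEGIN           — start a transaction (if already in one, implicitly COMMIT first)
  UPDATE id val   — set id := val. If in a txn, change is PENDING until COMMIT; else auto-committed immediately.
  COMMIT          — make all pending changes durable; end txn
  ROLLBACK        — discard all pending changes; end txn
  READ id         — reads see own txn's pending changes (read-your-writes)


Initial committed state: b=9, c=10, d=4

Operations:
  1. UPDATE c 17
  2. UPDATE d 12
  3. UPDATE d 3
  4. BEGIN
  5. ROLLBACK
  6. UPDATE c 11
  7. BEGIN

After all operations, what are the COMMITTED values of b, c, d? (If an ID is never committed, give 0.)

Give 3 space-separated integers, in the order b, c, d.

Answer: 9 11 3

Derivation:
Initial committed: {b=9, c=10, d=4}
Op 1: UPDATE c=17 (auto-commit; committed c=17)
Op 2: UPDATE d=12 (auto-commit; committed d=12)
Op 3: UPDATE d=3 (auto-commit; committed d=3)
Op 4: BEGIN: in_txn=True, pending={}
Op 5: ROLLBACK: discarded pending []; in_txn=False
Op 6: UPDATE c=11 (auto-commit; committed c=11)
Op 7: BEGIN: in_txn=True, pending={}
Final committed: {b=9, c=11, d=3}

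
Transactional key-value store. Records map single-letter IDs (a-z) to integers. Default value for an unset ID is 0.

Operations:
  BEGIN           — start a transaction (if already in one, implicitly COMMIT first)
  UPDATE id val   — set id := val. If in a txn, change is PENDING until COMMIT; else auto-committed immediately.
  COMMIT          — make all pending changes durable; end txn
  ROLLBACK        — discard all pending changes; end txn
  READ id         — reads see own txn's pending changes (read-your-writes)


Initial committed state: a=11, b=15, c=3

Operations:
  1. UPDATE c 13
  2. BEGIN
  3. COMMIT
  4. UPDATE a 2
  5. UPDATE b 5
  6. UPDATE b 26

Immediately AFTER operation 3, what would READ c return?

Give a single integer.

Answer: 13

Derivation:
Initial committed: {a=11, b=15, c=3}
Op 1: UPDATE c=13 (auto-commit; committed c=13)
Op 2: BEGIN: in_txn=True, pending={}
Op 3: COMMIT: merged [] into committed; committed now {a=11, b=15, c=13}
After op 3: visible(c) = 13 (pending={}, committed={a=11, b=15, c=13})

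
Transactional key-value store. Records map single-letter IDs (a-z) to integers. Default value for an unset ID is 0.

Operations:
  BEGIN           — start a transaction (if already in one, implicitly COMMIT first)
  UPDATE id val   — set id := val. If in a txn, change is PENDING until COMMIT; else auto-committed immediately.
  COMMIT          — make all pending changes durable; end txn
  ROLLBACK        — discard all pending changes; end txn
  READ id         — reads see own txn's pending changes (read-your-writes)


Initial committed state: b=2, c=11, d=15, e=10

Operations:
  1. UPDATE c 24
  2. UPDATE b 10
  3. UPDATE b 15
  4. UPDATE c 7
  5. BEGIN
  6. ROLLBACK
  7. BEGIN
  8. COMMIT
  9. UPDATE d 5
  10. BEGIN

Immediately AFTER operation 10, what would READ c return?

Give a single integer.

Answer: 7

Derivation:
Initial committed: {b=2, c=11, d=15, e=10}
Op 1: UPDATE c=24 (auto-commit; committed c=24)
Op 2: UPDATE b=10 (auto-commit; committed b=10)
Op 3: UPDATE b=15 (auto-commit; committed b=15)
Op 4: UPDATE c=7 (auto-commit; committed c=7)
Op 5: BEGIN: in_txn=True, pending={}
Op 6: ROLLBACK: discarded pending []; in_txn=False
Op 7: BEGIN: in_txn=True, pending={}
Op 8: COMMIT: merged [] into committed; committed now {b=15, c=7, d=15, e=10}
Op 9: UPDATE d=5 (auto-commit; committed d=5)
Op 10: BEGIN: in_txn=True, pending={}
After op 10: visible(c) = 7 (pending={}, committed={b=15, c=7, d=5, e=10})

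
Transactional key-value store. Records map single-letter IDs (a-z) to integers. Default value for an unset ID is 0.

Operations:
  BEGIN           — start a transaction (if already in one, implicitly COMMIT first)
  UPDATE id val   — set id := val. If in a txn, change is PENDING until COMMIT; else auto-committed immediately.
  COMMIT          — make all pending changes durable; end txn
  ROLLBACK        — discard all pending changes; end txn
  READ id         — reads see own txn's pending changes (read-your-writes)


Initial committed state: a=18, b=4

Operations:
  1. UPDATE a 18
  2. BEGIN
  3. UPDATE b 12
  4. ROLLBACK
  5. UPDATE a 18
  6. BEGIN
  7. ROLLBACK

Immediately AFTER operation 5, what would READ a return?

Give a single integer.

Answer: 18

Derivation:
Initial committed: {a=18, b=4}
Op 1: UPDATE a=18 (auto-commit; committed a=18)
Op 2: BEGIN: in_txn=True, pending={}
Op 3: UPDATE b=12 (pending; pending now {b=12})
Op 4: ROLLBACK: discarded pending ['b']; in_txn=False
Op 5: UPDATE a=18 (auto-commit; committed a=18)
After op 5: visible(a) = 18 (pending={}, committed={a=18, b=4})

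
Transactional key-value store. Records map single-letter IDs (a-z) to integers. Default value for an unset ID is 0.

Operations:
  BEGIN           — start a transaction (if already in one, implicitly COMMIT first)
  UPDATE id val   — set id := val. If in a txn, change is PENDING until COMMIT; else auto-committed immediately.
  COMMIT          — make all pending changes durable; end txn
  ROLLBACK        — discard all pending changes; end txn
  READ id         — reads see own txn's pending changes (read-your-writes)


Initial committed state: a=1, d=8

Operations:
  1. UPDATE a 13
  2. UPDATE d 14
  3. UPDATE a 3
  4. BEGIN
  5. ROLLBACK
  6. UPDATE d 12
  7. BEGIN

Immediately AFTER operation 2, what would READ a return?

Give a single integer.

Answer: 13

Derivation:
Initial committed: {a=1, d=8}
Op 1: UPDATE a=13 (auto-commit; committed a=13)
Op 2: UPDATE d=14 (auto-commit; committed d=14)
After op 2: visible(a) = 13 (pending={}, committed={a=13, d=14})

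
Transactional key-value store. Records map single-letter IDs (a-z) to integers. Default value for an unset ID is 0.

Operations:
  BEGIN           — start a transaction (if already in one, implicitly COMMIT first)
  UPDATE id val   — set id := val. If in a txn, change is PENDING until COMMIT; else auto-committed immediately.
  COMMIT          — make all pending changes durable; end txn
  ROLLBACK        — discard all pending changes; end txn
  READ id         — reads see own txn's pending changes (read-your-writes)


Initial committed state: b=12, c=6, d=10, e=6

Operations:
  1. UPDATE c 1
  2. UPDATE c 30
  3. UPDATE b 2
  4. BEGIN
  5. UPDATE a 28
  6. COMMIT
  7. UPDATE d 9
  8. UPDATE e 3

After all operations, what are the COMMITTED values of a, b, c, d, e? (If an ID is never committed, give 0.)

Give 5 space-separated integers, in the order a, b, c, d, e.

Answer: 28 2 30 9 3

Derivation:
Initial committed: {b=12, c=6, d=10, e=6}
Op 1: UPDATE c=1 (auto-commit; committed c=1)
Op 2: UPDATE c=30 (auto-commit; committed c=30)
Op 3: UPDATE b=2 (auto-commit; committed b=2)
Op 4: BEGIN: in_txn=True, pending={}
Op 5: UPDATE a=28 (pending; pending now {a=28})
Op 6: COMMIT: merged ['a'] into committed; committed now {a=28, b=2, c=30, d=10, e=6}
Op 7: UPDATE d=9 (auto-commit; committed d=9)
Op 8: UPDATE e=3 (auto-commit; committed e=3)
Final committed: {a=28, b=2, c=30, d=9, e=3}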